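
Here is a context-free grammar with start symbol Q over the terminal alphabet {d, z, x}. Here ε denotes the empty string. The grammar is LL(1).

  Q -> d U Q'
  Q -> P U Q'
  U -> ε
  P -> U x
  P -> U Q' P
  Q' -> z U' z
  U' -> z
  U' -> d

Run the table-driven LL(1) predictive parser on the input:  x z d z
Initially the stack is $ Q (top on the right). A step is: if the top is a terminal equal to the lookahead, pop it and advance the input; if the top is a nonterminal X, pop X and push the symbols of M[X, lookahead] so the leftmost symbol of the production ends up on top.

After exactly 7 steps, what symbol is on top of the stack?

step 1: stack=$ Q  input=x z d z $  — expand Q -> P U Q'
step 2: stack=$ Q' U P  input=x z d z $  — expand P -> U x
step 3: stack=$ Q' U x U  input=x z d z $  — expand U -> ε
step 4: stack=$ Q' U x  input=x z d z $  — match x
step 5: stack=$ Q' U  input=z d z $  — expand U -> ε
step 6: stack=$ Q'  input=z d z $  — expand Q' -> z U' z
step 7: stack=$ z U' z  input=z d z $  — match z
Stack after step 7: $ z U' (top = U').

U'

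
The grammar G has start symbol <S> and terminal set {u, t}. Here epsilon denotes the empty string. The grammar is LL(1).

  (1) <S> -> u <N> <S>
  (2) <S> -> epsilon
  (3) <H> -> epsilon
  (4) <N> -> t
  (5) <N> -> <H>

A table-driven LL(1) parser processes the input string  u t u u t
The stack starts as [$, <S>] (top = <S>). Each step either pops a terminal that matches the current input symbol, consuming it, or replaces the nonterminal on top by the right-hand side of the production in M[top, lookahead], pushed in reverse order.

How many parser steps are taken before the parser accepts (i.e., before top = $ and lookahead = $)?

13

step 1: stack=$ <S>  input=u t u u t $  — expand <S> -> u <N> <S>
step 2: stack=$ <S> <N> u  input=u t u u t $  — match u
step 3: stack=$ <S> <N>  input=t u u t $  — expand <N> -> t
step 4: stack=$ <S> t  input=t u u t $  — match t
step 5: stack=$ <S>  input=u u t $  — expand <S> -> u <N> <S>
step 6: stack=$ <S> <N> u  input=u u t $  — match u
step 7: stack=$ <S> <N>  input=u t $  — expand <N> -> <H>
step 8: stack=$ <S> <H>  input=u t $  — expand <H> -> epsilon
step 9: stack=$ <S>  input=u t $  — expand <S> -> u <N> <S>
step 10: stack=$ <S> <N> u  input=u t $  — match u
step 11: stack=$ <S> <N>  input=t $  — expand <N> -> t
step 12: stack=$ <S> t  input=t $  — match t
step 13: stack=$ <S>  input=$  — expand <S> -> epsilon
Accept reached after 13 steps.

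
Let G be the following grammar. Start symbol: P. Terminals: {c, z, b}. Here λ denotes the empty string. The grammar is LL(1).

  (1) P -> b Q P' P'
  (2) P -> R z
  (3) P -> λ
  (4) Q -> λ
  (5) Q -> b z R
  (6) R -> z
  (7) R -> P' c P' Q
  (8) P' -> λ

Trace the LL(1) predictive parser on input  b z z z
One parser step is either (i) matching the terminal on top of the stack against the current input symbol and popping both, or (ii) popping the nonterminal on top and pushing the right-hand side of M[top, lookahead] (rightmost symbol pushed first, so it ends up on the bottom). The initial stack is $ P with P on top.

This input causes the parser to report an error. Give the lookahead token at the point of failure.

z

     Stack        Input      Action
  1  $ P          b z z z $  expand P -> b Q P' P'
  2  $ P' P' Q b  b z z z $  match b
  3  $ P' P' Q    z z z $    expand Q -> λ
  4  $ P' P'      z z z $    expand P' -> λ
  5  $ P'         z z z $    expand P' -> λ
  6  $            z z z $    error: stack empty but input remains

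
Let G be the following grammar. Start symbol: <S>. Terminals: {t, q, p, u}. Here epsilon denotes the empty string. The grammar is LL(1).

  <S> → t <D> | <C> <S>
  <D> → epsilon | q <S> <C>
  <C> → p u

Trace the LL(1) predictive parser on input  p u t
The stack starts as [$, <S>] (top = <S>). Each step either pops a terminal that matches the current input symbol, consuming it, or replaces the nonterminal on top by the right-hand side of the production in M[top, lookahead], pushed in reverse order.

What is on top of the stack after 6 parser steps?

<D>

step 1: stack=$ <S>  input=p u t $  — expand <S> → <C> <S>
step 2: stack=$ <S> <C>  input=p u t $  — expand <C> → p u
step 3: stack=$ <S> u p  input=p u t $  — match p
step 4: stack=$ <S> u  input=u t $  — match u
step 5: stack=$ <S>  input=t $  — expand <S> → t <D>
step 6: stack=$ <D> t  input=t $  — match t
Stack after step 6: $ <D> (top = <D>).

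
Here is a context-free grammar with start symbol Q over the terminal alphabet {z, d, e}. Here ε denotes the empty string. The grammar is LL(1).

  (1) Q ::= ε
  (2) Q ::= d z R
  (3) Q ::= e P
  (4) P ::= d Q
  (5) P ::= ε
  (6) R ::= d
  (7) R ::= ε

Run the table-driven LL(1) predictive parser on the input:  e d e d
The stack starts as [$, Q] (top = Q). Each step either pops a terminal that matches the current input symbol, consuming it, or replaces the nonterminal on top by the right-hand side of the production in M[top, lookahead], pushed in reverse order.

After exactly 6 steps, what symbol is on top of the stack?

P

step 1: stack=$ Q  input=e d e d $  — expand Q ::= e P
step 2: stack=$ P e  input=e d e d $  — match e
step 3: stack=$ P  input=d e d $  — expand P ::= d Q
step 4: stack=$ Q d  input=d e d $  — match d
step 5: stack=$ Q  input=e d $  — expand Q ::= e P
step 6: stack=$ P e  input=e d $  — match e
Stack after step 6: $ P (top = P).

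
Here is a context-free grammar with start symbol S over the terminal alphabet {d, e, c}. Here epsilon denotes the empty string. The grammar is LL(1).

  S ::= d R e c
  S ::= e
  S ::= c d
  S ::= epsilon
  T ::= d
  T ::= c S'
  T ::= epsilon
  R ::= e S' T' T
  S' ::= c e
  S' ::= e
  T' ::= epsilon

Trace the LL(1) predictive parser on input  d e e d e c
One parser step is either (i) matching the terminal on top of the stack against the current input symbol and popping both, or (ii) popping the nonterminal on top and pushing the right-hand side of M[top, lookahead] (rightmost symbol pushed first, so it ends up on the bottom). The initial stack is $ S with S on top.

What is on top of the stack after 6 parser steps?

T'

     Stack            Input          Action
  1  $ S              d e e d e c $  expand S ::= d R e c
  2  $ c e R d        d e e d e c $  match d
  3  $ c e R          e e d e c $    expand R ::= e S' T' T
  4  $ c e T T' S' e  e e d e c $    match e
  5  $ c e T T' S'    e d e c $      expand S' ::= e
  6  $ c e T T' e     e d e c $      match e
Stack after step 6: $ c e T T' (top = T').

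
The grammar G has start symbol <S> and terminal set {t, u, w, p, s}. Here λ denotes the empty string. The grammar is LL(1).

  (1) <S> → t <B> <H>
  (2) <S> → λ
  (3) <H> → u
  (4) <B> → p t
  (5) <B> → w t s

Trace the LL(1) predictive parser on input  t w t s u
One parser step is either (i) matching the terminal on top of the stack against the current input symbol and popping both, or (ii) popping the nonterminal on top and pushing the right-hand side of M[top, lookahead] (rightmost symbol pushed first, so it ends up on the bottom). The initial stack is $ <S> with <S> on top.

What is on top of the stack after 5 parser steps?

s

step 1: stack=$ <S>  input=t w t s u $  — expand <S> → t <B> <H>
step 2: stack=$ <H> <B> t  input=t w t s u $  — match t
step 3: stack=$ <H> <B>  input=w t s u $  — expand <B> → w t s
step 4: stack=$ <H> s t w  input=w t s u $  — match w
step 5: stack=$ <H> s t  input=t s u $  — match t
Stack after step 5: $ <H> s (top = s).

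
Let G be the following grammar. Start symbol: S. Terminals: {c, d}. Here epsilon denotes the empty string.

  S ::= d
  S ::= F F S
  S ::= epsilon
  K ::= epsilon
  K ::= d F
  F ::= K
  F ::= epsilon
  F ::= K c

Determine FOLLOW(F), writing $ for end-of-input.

{$, c, d}

FIRST(K) = {epsilon, d}
FIRST(F) = {epsilon, c, d}  (via K, K c)
FIRST(S) = {epsilon, c, d}  (via F F S)
FOLLOW(S) includes $ since S is the start symbol.
FOLLOW(S): in S::=F F S, the suffix after S is empty (adds nothing new). Thus FOLLOW(S) = {$}.
FOLLOW(K): in F::=K, the suffix after K is empty, so FOLLOW(K) ⊇ FOLLOW(F) = {$, c, d}; in F::=K c, K is followed by c with FIRST {c}. Thus FOLLOW(K) = {$, c, d}.
FOLLOW(F): in S::=F F S (occurrence 1), F is followed by F S with FIRST {epsilon, c, d}; in S::=F F S (occurrence 1), the suffix after F is nullable, so FOLLOW(F) ⊇ FOLLOW(S) = {$}; in S::=F F S (occurrence 2), F is followed by S with FIRST {epsilon, c, d}; in S::=F F S (occurrence 2), the suffix after F is nullable, so FOLLOW(F) ⊇ FOLLOW(S) = {$}; in K::=d F, the suffix after F is empty, so FOLLOW(F) ⊇ FOLLOW(K) = {$, c, d}. Thus FOLLOW(F) = {$, c, d}.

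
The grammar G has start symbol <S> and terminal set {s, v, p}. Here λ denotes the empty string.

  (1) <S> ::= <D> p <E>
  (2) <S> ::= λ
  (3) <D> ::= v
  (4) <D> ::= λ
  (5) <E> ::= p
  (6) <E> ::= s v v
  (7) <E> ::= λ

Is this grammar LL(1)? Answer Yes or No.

Yes

FIRST(<S>) = {λ, p, v}
FIRST(<D>) = {λ, v}
FIRST(<E>) = {λ, p, s}
FOLLOW(<S>) = {$}
FOLLOW(<D>) = {p}
FOLLOW(<E>) = {$}
Each cell of M receives at most one production.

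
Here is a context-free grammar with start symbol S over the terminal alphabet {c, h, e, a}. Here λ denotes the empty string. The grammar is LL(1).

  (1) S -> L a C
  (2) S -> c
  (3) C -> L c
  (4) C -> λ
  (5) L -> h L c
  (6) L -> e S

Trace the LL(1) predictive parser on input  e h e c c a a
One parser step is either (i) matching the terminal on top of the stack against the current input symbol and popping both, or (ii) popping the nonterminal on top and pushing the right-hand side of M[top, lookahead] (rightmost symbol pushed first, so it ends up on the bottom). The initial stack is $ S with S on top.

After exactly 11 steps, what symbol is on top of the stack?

a

      Stack            Input            Action
   1  $ S              e h e c c a a $  expand S -> L a C
   2  $ C a L          e h e c c a a $  expand L -> e S
   3  $ C a S e        e h e c c a a $  match e
   4  $ C a S          h e c c a a $    expand S -> L a C
   5  $ C a C a L      h e c c a a $    expand L -> h L c
   6  $ C a C a c L h  h e c c a a $    match h
   7  $ C a C a c L    e c c a a $      expand L -> e S
   8  $ C a C a c S e  e c c a a $      match e
   9  $ C a C a c S    c c a a $        expand S -> c
  10  $ C a C a c c    c c a a $        match c
  11  $ C a C a c      c a a $          match c
Stack after step 11: $ C a C a (top = a).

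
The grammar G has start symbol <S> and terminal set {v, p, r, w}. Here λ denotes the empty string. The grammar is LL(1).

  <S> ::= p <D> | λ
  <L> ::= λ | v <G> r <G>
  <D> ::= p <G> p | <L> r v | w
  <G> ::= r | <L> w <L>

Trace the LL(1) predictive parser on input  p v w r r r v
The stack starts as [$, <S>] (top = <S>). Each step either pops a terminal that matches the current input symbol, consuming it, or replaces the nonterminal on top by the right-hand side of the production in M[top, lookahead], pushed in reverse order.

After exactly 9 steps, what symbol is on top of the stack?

     Stack                  Input            Action
  1  $ <S>                  p v w r r r v $  expand <S> ::= p <D>
  2  $ <D> p                p v w r r r v $  match p
  3  $ <D>                  v w r r r v $    expand <D> ::= <L> r v
  4  $ v r <L>              v w r r r v $    expand <L> ::= v <G> r <G>
  5  $ v r <G> r <G> v      v w r r r v $    match v
  6  $ v r <G> r <G>        w r r r v $      expand <G> ::= <L> w <L>
  7  $ v r <G> r <L> w <L>  w r r r v $      expand <L> ::= λ
  8  $ v r <G> r <L> w      w r r r v $      match w
  9  $ v r <G> r <L>        r r r v $        expand <L> ::= λ
Stack after step 9: $ v r <G> r (top = r).

r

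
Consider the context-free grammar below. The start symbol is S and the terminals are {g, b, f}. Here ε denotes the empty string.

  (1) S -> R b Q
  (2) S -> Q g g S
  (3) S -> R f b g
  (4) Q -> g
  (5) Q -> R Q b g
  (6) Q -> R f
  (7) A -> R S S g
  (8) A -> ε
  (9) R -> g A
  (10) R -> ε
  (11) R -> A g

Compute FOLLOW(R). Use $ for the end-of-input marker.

FIRST(S): from S->R b Q we get {b, f, g}; from S->Q g g S we get {b, f, g}; from S->R f b g we get {b, f, g}. So FIRST(S) = {b, f, g}.
FIRST(Q): from Q->g we get {g}; from Q->R Q b g we get {b, f, g}; from Q->R f we get {b, f, g}. So FIRST(Q) = {b, f, g}.
FIRST(A): from A->R S S g we get {b, f, g}; from A->ε we get {ε}. So FIRST(A) = {ε, b, f, g}.
FIRST(R): from R->g A we get {g}; from R->ε we get {ε}; from R->A g we get {b, f, g}. So FIRST(R) = {ε, b, f, g}.
FOLLOW(S) includes $ since S is the start symbol.
FOLLOW(S): in S->Q g g S, the suffix after S is empty (adds nothing new); in A->R S S g (occurrence 1), S is followed by S g with FIRST {b, f, g}; in A->R S S g (occurrence 2), S is followed by g with FIRST {g}. Thus FOLLOW(S) = {$, b, f, g}.
FOLLOW(Q): in S->R b Q, the suffix after Q is empty, so FOLLOW(Q) ⊇ FOLLOW(S) = {$, b, f, g}; in S->Q g g S, Q is followed by g g S with FIRST {g}; in Q->R Q b g, Q is followed by b g with FIRST {b}. Thus FOLLOW(Q) = {$, b, f, g}.
FOLLOW(R): in S->R b Q, R is followed by b Q with FIRST {b}; in S->R f b g, R is followed by f b g with FIRST {f}; in Q->R Q b g, R is followed by Q b g with FIRST {b, f, g}; in Q->R f, R is followed by f with FIRST {f}; in A->R S S g, R is followed by S S g with FIRST {b, f, g}. Thus FOLLOW(R) = {b, f, g}.
FOLLOW(A): in R->g A, the suffix after A is empty, so FOLLOW(A) ⊇ FOLLOW(R) = {b, f, g}; in R->A g, A is followed by g with FIRST {g}. Thus FOLLOW(A) = {b, f, g}.

{b, f, g}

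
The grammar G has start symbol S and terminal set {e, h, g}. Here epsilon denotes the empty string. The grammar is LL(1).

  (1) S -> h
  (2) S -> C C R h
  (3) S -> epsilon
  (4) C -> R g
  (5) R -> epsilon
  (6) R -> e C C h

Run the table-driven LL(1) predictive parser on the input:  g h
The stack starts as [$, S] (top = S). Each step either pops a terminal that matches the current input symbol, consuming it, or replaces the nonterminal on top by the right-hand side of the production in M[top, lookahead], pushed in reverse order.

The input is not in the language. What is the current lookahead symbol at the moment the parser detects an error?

h

     Stack        Input  Action
  1  $ S          g h $  expand S -> C C R h
  2  $ h R C C    g h $  expand C -> R g
  3  $ h R C g R  g h $  expand R -> epsilon
  4  $ h R C g    g h $  match g
  5  $ h R C      h $    error: M[C, h] is empty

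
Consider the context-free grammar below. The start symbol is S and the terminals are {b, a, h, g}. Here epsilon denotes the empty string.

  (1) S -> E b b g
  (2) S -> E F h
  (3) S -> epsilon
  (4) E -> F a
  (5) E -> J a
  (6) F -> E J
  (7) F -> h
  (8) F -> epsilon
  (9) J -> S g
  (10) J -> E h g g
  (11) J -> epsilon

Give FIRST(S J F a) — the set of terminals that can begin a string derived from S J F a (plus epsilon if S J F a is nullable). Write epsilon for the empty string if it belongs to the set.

FIRST(S) = {epsilon, a, g, h}  (via E b b g, E F h)
FIRST(E) = {a, g, h}  (via F a, J a)
FIRST(F) = {epsilon, a, g, h}  (via E J)
FIRST(J) = {epsilon, a, g, h}  (via S g, E h g g)
FIRST(S J F a): take FIRST of each symbol in turn, carrying on past any symbol whose FIRST contains epsilon; result {a, g, h}.

{a, g, h}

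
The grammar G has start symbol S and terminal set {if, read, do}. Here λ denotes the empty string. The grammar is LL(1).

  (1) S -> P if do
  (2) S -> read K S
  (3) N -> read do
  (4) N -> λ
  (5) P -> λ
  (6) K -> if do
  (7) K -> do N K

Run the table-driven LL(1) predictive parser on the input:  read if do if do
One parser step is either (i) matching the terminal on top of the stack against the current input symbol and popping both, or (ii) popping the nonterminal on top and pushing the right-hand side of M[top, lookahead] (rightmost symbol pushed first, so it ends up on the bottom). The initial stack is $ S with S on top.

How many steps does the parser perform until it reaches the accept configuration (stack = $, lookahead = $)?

     Stack       Input               Action
  1  $ S         read if do if do $  expand S -> read K S
  2  $ S K read  read if do if do $  match read
  3  $ S K       if do if do $       expand K -> if do
  4  $ S do if   if do if do $       match if
  5  $ S do      do if do $          match do
  6  $ S         if do $             expand S -> P if do
  7  $ do if P   if do $             expand P -> λ
  8  $ do if     if do $             match if
  9  $ do        do $                match do
Accept reached after 9 steps.

9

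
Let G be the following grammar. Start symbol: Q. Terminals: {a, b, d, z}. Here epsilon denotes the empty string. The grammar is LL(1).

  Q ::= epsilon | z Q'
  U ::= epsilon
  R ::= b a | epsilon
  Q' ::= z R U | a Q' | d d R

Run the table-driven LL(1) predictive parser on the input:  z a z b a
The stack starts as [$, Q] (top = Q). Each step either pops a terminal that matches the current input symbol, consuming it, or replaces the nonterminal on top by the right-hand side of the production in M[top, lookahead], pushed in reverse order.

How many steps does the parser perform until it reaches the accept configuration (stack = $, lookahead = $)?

      Stack    Input        Action
   1  $ Q      z a z b a $  expand Q ::= z Q'
   2  $ Q' z   z a z b a $  match z
   3  $ Q'     a z b a $    expand Q' ::= a Q'
   4  $ Q' a   a z b a $    match a
   5  $ Q'     z b a $      expand Q' ::= z R U
   6  $ U R z  z b a $      match z
   7  $ U R    b a $        expand R ::= b a
   8  $ U a b  b a $        match b
   9  $ U a    a $          match a
  10  $ U      $            expand U ::= epsilon
Accept reached after 10 steps.

10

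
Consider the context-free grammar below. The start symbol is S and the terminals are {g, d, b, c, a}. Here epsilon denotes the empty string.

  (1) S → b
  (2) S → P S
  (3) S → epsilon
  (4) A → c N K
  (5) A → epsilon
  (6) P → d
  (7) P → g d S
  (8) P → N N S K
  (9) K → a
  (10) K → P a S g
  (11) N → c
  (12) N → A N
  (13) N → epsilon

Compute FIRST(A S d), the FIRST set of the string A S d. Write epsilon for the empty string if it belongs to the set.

FIRST(A) = {epsilon, c}
FIRST(N) = {epsilon, c}  (via A N)
FIRST(S) = {epsilon, a, b, c, d, g}  (via P S)
FIRST(P) = {a, b, c, d, g}  (via N N S K)
FIRST(K) = {a, b, c, d, g}  (via P a S g)
FIRST(A S d): take FIRST of each symbol in turn, carrying on past any symbol whose FIRST contains epsilon; result {a, b, c, d, g}.

{a, b, c, d, g}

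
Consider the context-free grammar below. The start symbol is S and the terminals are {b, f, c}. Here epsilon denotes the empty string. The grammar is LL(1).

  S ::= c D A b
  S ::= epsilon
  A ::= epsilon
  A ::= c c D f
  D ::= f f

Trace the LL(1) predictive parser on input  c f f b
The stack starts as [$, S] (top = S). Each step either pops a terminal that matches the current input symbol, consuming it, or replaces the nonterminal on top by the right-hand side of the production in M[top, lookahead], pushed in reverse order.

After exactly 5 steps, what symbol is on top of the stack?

A

step 1: stack=$ S  input=c f f b $  — expand S ::= c D A b
step 2: stack=$ b A D c  input=c f f b $  — match c
step 3: stack=$ b A D  input=f f b $  — expand D ::= f f
step 4: stack=$ b A f f  input=f f b $  — match f
step 5: stack=$ b A f  input=f b $  — match f
Stack after step 5: $ b A (top = A).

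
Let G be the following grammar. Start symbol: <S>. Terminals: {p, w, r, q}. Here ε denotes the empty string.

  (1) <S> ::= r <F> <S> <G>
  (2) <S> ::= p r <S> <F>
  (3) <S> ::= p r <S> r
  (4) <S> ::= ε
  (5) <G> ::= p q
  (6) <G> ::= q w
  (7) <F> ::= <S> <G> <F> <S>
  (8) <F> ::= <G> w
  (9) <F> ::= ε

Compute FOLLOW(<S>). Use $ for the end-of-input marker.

FIRST(<S>) = {ε, p, r}
FIRST(<G>) = {p, q}
FIRST(<F>) = {ε, p, q, r}  (via <S> <G> <F> <S>, <G> w)
FOLLOW(<S>) includes $ since <S> is the start symbol.
FOLLOW(<S>): in <S>::=r <F> <S> <G>, <S> is followed by <G> with FIRST {p, q}; in <S>::=p r <S> <F>, <S> is followed by <F> with FIRST {ε, p, q, r}; in <S>::=p r <S> <F>, the suffix after <S> is nullable (adds nothing new); in <S>::=p r <S> r, <S> is followed by r with FIRST {r}; in <F>::=<S> <G> <F> <S> (occurrence 1), <S> is followed by <G> <F> <S> with FIRST {p, q}; in <F>::=<S> <G> <F> <S> (occurrence 2), the suffix after <S> is empty, so FOLLOW(<S>) ⊇ FOLLOW(<F>) = {$, p, q, r}. Thus FOLLOW(<S>) = {$, p, q, r}.
FOLLOW(<F>): in <S>::=r <F> <S> <G>, <F> is followed by <S> <G> with FIRST {p, q, r}; in <S>::=p r <S> <F>, the suffix after <F> is empty, so FOLLOW(<F>) ⊇ FOLLOW(<S>) = {$, p, q, r}; in <F>::=<S> <G> <F> <S>, <F> is followed by <S> with FIRST {ε, p, r}; in <F>::=<S> <G> <F> <S>, the suffix after <F> is nullable (adds nothing new). Thus FOLLOW(<F>) = {$, p, q, r}.
FOLLOW(<G>): in <S>::=r <F> <S> <G>, the suffix after <G> is empty, so FOLLOW(<G>) ⊇ FOLLOW(<S>) = {$, p, q, r}; in <F>::=<S> <G> <F> <S>, <G> is followed by <F> <S> with FIRST {ε, p, q, r}; in <F>::=<S> <G> <F> <S>, the suffix after <G> is nullable, so FOLLOW(<G>) ⊇ FOLLOW(<F>) = {$, p, q, r}; in <F>::=<G> w, <G> is followed by w with FIRST {w}. Thus FOLLOW(<G>) = {$, p, q, r, w}.

{$, p, q, r}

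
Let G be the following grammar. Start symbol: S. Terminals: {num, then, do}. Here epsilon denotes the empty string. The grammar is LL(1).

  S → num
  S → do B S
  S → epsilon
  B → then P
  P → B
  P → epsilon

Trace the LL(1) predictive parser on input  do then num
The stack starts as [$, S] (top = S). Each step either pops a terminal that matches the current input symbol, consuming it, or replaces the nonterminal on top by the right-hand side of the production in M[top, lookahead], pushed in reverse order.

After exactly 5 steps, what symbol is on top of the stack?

step 1: stack=$ S  input=do then num $  — expand S → do B S
step 2: stack=$ S B do  input=do then num $  — match do
step 3: stack=$ S B  input=then num $  — expand B → then P
step 4: stack=$ S P then  input=then num $  — match then
step 5: stack=$ S P  input=num $  — expand P → epsilon
Stack after step 5: $ S (top = S).

S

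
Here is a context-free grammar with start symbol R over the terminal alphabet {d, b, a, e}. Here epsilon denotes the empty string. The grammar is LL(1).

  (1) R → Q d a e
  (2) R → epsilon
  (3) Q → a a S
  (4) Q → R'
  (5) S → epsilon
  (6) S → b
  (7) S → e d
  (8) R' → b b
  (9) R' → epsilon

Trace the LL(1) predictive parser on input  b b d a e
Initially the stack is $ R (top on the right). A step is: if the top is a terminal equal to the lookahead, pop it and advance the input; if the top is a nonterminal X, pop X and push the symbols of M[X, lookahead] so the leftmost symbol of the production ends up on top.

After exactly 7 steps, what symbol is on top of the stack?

     Stack        Input        Action
  1  $ R          b b d a e $  expand R → Q d a e
  2  $ e a d Q    b b d a e $  expand Q → R'
  3  $ e a d R'   b b d a e $  expand R' → b b
  4  $ e a d b b  b b d a e $  match b
  5  $ e a d b    b d a e $    match b
  6  $ e a d      d a e $      match d
  7  $ e a        a e $        match a
Stack after step 7: $ e (top = e).

e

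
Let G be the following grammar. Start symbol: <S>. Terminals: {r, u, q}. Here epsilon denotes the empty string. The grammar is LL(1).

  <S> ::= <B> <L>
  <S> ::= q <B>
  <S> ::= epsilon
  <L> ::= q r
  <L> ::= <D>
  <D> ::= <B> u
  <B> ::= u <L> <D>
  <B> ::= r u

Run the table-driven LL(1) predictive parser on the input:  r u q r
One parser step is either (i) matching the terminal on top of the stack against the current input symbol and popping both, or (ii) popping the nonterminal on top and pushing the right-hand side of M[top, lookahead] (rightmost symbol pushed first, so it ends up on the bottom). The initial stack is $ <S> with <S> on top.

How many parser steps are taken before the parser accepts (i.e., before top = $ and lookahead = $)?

7

step 1: stack=$ <S>  input=r u q r $  — expand <S> ::= <B> <L>
step 2: stack=$ <L> <B>  input=r u q r $  — expand <B> ::= r u
step 3: stack=$ <L> u r  input=r u q r $  — match r
step 4: stack=$ <L> u  input=u q r $  — match u
step 5: stack=$ <L>  input=q r $  — expand <L> ::= q r
step 6: stack=$ r q  input=q r $  — match q
step 7: stack=$ r  input=r $  — match r
Accept reached after 7 steps.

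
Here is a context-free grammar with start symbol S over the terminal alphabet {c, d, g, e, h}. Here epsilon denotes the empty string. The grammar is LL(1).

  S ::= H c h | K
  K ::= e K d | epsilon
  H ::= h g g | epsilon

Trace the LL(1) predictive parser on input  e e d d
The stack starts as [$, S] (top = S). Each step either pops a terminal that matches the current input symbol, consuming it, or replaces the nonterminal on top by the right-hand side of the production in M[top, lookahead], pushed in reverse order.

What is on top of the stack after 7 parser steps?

d

     Stack      Input      Action
  1  $ S        e e d d $  expand S ::= K
  2  $ K        e e d d $  expand K ::= e K d
  3  $ d K e    e e d d $  match e
  4  $ d K      e d d $    expand K ::= e K d
  5  $ d d K e  e d d $    match e
  6  $ d d K    d d $      expand K ::= epsilon
  7  $ d d      d d $      match d
Stack after step 7: $ d (top = d).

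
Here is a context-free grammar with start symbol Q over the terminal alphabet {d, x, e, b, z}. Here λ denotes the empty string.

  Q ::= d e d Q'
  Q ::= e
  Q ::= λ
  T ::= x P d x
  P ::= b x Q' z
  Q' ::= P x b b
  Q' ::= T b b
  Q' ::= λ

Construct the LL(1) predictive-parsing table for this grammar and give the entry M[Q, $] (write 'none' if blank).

Q ::= λ

FIRST(Q): from Q::=d e d Q' we get {d}; from Q::=e we get {e}; from Q::=λ we get {λ}. So FIRST(Q) = {λ, d, e}.
FIRST(T): from T::=x P d x we get {x}. So FIRST(T) = {x}.
FIRST(P): from P::=b x Q' z we get {b}. So FIRST(P) = {b}.
FIRST(Q'): from Q'::=P x b b we get {b}; from Q'::=T b b we get {x}; from Q'::=λ we get {λ}. So FIRST(Q') = {λ, b, x}.
FOLLOW(Q) includes $ since Q is the start symbol.
FOLLOW(Q): Q appears on no right-hand side. Thus FOLLOW(Q) = {$}.
For Q ::= d e d Q': FIRST(d e d Q') = {d}, so it goes in M[Q, t] for t ∈ {d}.
For Q ::= e: FIRST(e) = {e}, so it goes in M[Q, t] for t ∈ {e}.
For Q ::= λ: FIRST(λ) = {λ}, so it goes in M[Q, t] for t ∈ {}; since λ ∈ FIRST, also for every t ∈ FOLLOW(Q) = {$}.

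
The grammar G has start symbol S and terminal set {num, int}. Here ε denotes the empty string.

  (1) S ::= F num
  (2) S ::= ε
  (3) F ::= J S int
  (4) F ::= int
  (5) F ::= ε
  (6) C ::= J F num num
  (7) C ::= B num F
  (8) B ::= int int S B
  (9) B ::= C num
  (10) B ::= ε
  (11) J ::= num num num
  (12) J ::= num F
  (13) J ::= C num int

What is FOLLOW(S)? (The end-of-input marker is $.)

{$, int, num}

FIRST(S): from S::=F num we get {int, num}; from S::=ε we get {ε}. So FIRST(S) = {ε, int, num}.
FIRST(F): from F::=J S int we get {int, num}; from F::=int we get {int}; from F::=ε we get {ε}. So FIRST(F) = {ε, int, num}.
FIRST(C): from C::=J F num num we get {int, num}; from C::=B num F we get {int, num}. So FIRST(C) = {int, num}.
FIRST(B): from B::=int int S B we get {int}; from B::=C num we get {int, num}; from B::=ε we get {ε}. So FIRST(B) = {ε, int, num}.
FIRST(J): from J::=num num num we get {num}; from J::=num F we get {num}; from J::=C num int we get {int, num}. So FIRST(J) = {int, num}.
FOLLOW(S) includes $ since S is the start symbol.
FOLLOW(C): in B::=C num, C is followed by num with FIRST {num}; in J::=C num int, C is followed by num int with FIRST {num}. Thus FOLLOW(C) = {num}.
FOLLOW(B): in C::=B num F, B is followed by num F with FIRST {num}; in B::=int int S B, the suffix after B is empty (adds nothing new). Thus FOLLOW(B) = {num}.
FOLLOW(S): in F::=J S int, S is followed by int with FIRST {int}; in B::=int int S B, S is followed by B with FIRST {ε, int, num}; in B::=int int S B, the suffix after S is nullable, so FOLLOW(S) ⊇ FOLLOW(B) = {num}. Thus FOLLOW(S) = {$, int, num}.
FOLLOW(J): in F::=J S int, J is followed by S int with FIRST {int, num}; in C::=J F num num, J is followed by F num num with FIRST {int, num}. Thus FOLLOW(J) = {int, num}.
FOLLOW(F): in S::=F num, F is followed by num with FIRST {num}; in C::=J F num num, F is followed by num num with FIRST {num}; in C::=B num F, the suffix after F is empty, so FOLLOW(F) ⊇ FOLLOW(C) = {num}; in J::=num F, the suffix after F is empty, so FOLLOW(F) ⊇ FOLLOW(J) = {int, num}. Thus FOLLOW(F) = {int, num}.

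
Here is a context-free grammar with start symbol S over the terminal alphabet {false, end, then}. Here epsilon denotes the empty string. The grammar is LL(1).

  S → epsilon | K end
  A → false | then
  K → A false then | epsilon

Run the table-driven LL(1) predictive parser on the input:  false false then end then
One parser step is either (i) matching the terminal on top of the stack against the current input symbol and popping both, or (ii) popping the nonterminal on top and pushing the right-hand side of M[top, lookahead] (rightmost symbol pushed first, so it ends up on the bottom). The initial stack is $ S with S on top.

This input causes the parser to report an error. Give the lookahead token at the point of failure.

then

     Stack                   Input                        Action
  1  $ S                     false false then end then $  expand S → K end
  2  $ end K                 false false then end then $  expand K → A false then
  3  $ end then false A      false false then end then $  expand A → false
  4  $ end then false false  false false then end then $  match false
  5  $ end then false        false then end then $        match false
  6  $ end then              then end then $              match then
  7  $ end                   end then $                   match end
  8  $                       then $                       error: stack empty but input remains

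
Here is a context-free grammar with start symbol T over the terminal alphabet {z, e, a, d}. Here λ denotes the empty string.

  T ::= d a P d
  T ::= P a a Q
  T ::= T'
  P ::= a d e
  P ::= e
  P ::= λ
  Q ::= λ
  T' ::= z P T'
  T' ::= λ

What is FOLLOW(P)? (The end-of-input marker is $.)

FIRST(P) = {λ, a, e}
FIRST(Q) = {λ}
FIRST(T') = {λ, z}
FIRST(T) = {λ, a, d, e, z}  (via P a a Q, T')
FOLLOW(T) includes $ since T is the start symbol.
FOLLOW(T): T appears on no right-hand side. Thus FOLLOW(T) = {$}.
FOLLOW(Q): in T::=P a a Q, the suffix after Q is empty, so FOLLOW(Q) ⊇ FOLLOW(T) = {$}. Thus FOLLOW(Q) = {$}.
FOLLOW(T'): in T::=T', the suffix after T' is empty, so FOLLOW(T') ⊇ FOLLOW(T) = {$}; in T'::=z P T', the suffix after T' is empty (adds nothing new). Thus FOLLOW(T') = {$}.
FOLLOW(P): in T::=d a P d, P is followed by d with FIRST {d}; in T::=P a a Q, P is followed by a a Q with FIRST {a}; in T'::=z P T', P is followed by T' with FIRST {λ, z}; in T'::=z P T', the suffix after P is nullable, so FOLLOW(P) ⊇ FOLLOW(T') = {$}. Thus FOLLOW(P) = {$, a, d, z}.

{$, a, d, z}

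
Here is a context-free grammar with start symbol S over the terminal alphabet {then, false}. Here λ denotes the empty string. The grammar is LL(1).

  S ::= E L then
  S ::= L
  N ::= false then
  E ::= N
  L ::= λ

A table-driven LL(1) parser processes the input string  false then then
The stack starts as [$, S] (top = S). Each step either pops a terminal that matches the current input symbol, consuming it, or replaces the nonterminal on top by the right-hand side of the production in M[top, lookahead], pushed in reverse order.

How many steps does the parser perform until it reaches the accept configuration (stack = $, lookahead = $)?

7

     Stack                Input              Action
  1  $ S                  false then then $  expand S ::= E L then
  2  $ then L E           false then then $  expand E ::= N
  3  $ then L N           false then then $  expand N ::= false then
  4  $ then L then false  false then then $  match false
  5  $ then L then        then then $        match then
  6  $ then L             then $             expand L ::= λ
  7  $ then               then $             match then
Accept reached after 7 steps.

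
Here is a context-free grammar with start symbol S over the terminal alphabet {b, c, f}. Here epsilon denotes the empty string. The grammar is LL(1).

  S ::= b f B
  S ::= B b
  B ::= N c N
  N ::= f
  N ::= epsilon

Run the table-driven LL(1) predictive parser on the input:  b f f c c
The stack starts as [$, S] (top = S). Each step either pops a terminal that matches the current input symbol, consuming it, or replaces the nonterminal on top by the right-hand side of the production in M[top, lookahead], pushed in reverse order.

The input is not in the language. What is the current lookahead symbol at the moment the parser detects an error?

step 1: stack=$ S  input=b f f c c $  — expand S ::= b f B
step 2: stack=$ B f b  input=b f f c c $  — match b
step 3: stack=$ B f  input=f f c c $  — match f
step 4: stack=$ B  input=f c c $  — expand B ::= N c N
step 5: stack=$ N c N  input=f c c $  — expand N ::= f
step 6: stack=$ N c f  input=f c c $  — match f
step 7: stack=$ N c  input=c c $  — match c
step 8: stack=$ N  input=c $  — expand N ::= epsilon
step 9: stack=$  input=c $  — error: stack empty but input remains

c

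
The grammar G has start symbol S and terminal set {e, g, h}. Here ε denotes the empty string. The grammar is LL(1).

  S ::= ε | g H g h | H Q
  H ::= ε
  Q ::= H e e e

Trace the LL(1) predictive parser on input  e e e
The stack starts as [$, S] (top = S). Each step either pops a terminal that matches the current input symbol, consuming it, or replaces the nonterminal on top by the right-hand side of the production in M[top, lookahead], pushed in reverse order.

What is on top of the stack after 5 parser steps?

e

step 1: stack=$ S  input=e e e $  — expand S ::= H Q
step 2: stack=$ Q H  input=e e e $  — expand H ::= ε
step 3: stack=$ Q  input=e e e $  — expand Q ::= H e e e
step 4: stack=$ e e e H  input=e e e $  — expand H ::= ε
step 5: stack=$ e e e  input=e e e $  — match e
Stack after step 5: $ e e (top = e).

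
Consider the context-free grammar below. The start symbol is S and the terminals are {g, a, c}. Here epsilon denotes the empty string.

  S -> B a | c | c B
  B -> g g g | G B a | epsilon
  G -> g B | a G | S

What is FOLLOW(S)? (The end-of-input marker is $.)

{$, a, c, g}

FIRST(S): from S->B a we get {a, c, g}; from S->c we get {c}; from S->c B we get {c}. So FIRST(S) = {a, c, g}.
FIRST(G): from G->g B we get {g}; from G->a G we get {a}; from G->S we get {a, c, g}. So FIRST(G) = {a, c, g}.
FIRST(B): from B->g g g we get {g}; from B->G B a we get {a, c, g}; from B->epsilon we get {epsilon}. So FIRST(B) = {epsilon, a, c, g}.
FOLLOW(S) includes $ since S is the start symbol.
FOLLOW(G): in B->G B a, G is followed by B a with FIRST {a, c, g}; in G->a G, the suffix after G is empty (adds nothing new). Thus FOLLOW(G) = {a, c, g}.
FOLLOW(S): in G->S, the suffix after S is empty, so FOLLOW(S) ⊇ FOLLOW(G) = {a, c, g}. Thus FOLLOW(S) = {$, a, c, g}.
FOLLOW(B): in S->B a, B is followed by a with FIRST {a}; in S->c B, the suffix after B is empty, so FOLLOW(B) ⊇ FOLLOW(S) = {$, a, c, g}; in B->G B a, B is followed by a with FIRST {a}; in G->g B, the suffix after B is empty, so FOLLOW(B) ⊇ FOLLOW(G) = {a, c, g}. Thus FOLLOW(B) = {$, a, c, g}.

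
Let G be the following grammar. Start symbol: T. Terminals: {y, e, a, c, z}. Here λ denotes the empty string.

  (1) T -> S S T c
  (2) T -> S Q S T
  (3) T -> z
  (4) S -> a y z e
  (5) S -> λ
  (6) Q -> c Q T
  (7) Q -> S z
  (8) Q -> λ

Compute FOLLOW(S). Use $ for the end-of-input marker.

{a, c, z}

FIRST(S) = {λ, a}
FIRST(Q) = {λ, a, c, z}  (via S z)
FIRST(T) = {a, c, z}  (via S S T c, S Q S T)
FOLLOW(T) includes $ since T is the start symbol.
FOLLOW(S): in T->S S T c (occurrence 1), S is followed by S T c with FIRST {a, c, z}; in T->S S T c (occurrence 2), S is followed by T c with FIRST {a, c, z}; in T->S Q S T (occurrence 1), S is followed by Q S T with FIRST {a, c, z}; in T->S Q S T (occurrence 2), S is followed by T with FIRST {a, c, z}; in Q->S z, S is followed by z with FIRST {z}. Thus FOLLOW(S) = {a, c, z}.
FOLLOW(Q): in T->S Q S T, Q is followed by S T with FIRST {a, c, z}; in Q->c Q T, Q is followed by T with FIRST {a, c, z}. Thus FOLLOW(Q) = {a, c, z}.
FOLLOW(T): in T->S S T c, T is followed by c with FIRST {c}; in T->S Q S T, the suffix after T is empty (adds nothing new); in Q->c Q T, the suffix after T is empty, so FOLLOW(T) ⊇ FOLLOW(Q) = {a, c, z}. Thus FOLLOW(T) = {$, a, c, z}.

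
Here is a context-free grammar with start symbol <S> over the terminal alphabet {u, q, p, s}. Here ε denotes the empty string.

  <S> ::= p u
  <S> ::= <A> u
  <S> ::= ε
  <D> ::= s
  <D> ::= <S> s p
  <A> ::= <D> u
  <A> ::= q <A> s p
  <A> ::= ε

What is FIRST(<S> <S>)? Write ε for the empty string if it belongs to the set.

{ε, p, q, s, u}

FIRST(<S>): from <S>::=p u we get {p}; from <S>::=<A> u we get {p, q, s, u}; from <S>::=ε we get {ε}. So FIRST(<S>) = {ε, p, q, s, u}.
FIRST(<D>): from <D>::=s we get {s}; from <D>::=<S> s p we get {p, q, s, u}. So FIRST(<D>) = {p, q, s, u}.
FIRST(<A>): from <A>::=<D> u we get {p, q, s, u}; from <A>::=q <A> s p we get {q}; from <A>::=ε we get {ε}. So FIRST(<A>) = {ε, p, q, s, u}.
FIRST(<S> <S>): take FIRST of each symbol in turn, carrying on past any symbol whose FIRST contains ε; result {ε, p, q, s, u}.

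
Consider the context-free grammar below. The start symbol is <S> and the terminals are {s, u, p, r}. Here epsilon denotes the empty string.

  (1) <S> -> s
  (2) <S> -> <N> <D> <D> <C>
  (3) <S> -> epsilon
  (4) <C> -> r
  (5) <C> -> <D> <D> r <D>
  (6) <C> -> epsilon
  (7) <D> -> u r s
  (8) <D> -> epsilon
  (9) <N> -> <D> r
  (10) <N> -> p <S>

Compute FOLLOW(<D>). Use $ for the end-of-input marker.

FIRST(<D>): from <D>->u r s we get {u}; from <D>->epsilon we get {epsilon}. So FIRST(<D>) = {epsilon, u}.
FIRST(<C>): from <C>->r we get {r}; from <C>-><D> <D> r <D> we get {r, u}; from <C>->epsilon we get {epsilon}. So FIRST(<C>) = {epsilon, r, u}.
FIRST(<N>): from <N>-><D> r we get {r, u}; from <N>->p <S> we get {p}. So FIRST(<N>) = {p, r, u}.
FIRST(<S>): from <S>->s we get {s}; from <S>-><N> <D> <D> <C> we get {p, r, u}; from <S>->epsilon we get {epsilon}. So FIRST(<S>) = {epsilon, p, r, s, u}.
FOLLOW(<S>) includes $ since <S> is the start symbol.
FOLLOW(<S>): in <N>->p <S>, the suffix after <S> is empty, so FOLLOW(<S>) ⊇ FOLLOW(<N>) = {$, r, u}. Thus FOLLOW(<S>) = {$, r, u}.
FOLLOW(<C>): in <S>-><N> <D> <D> <C>, the suffix after <C> is empty, so FOLLOW(<C>) ⊇ FOLLOW(<S>) = {$, r, u}. Thus FOLLOW(<C>) = {$, r, u}.
FOLLOW(<D>): in <S>-><N> <D> <D> <C> (occurrence 1), <D> is followed by <D> <C> with FIRST {epsilon, r, u}; in <S>-><N> <D> <D> <C> (occurrence 1), the suffix after <D> is nullable, so FOLLOW(<D>) ⊇ FOLLOW(<S>) = {$, r, u}; in <S>-><N> <D> <D> <C> (occurrence 2), <D> is followed by <C> with FIRST {epsilon, r, u}; in <S>-><N> <D> <D> <C> (occurrence 2), the suffix after <D> is nullable, so FOLLOW(<D>) ⊇ FOLLOW(<S>) = {$, r, u}; in <C>-><D> <D> r <D> (occurrence 1), <D> is followed by <D> r <D> with FIRST {r, u}; in <C>-><D> <D> r <D> (occurrence 2), <D> is followed by r <D> with FIRST {r}; in <C>-><D> <D> r <D> (occurrence 3), the suffix after <D> is empty, so FOLLOW(<D>) ⊇ FOLLOW(<C>) = {$, r, u}; in <N>-><D> r, <D> is followed by r with FIRST {r}. Thus FOLLOW(<D>) = {$, r, u}.
FOLLOW(<N>): in <S>-><N> <D> <D> <C>, <N> is followed by <D> <D> <C> with FIRST {epsilon, r, u}; in <S>-><N> <D> <D> <C>, the suffix after <N> is nullable, so FOLLOW(<N>) ⊇ FOLLOW(<S>) = {$, r, u}. Thus FOLLOW(<N>) = {$, r, u}.

{$, r, u}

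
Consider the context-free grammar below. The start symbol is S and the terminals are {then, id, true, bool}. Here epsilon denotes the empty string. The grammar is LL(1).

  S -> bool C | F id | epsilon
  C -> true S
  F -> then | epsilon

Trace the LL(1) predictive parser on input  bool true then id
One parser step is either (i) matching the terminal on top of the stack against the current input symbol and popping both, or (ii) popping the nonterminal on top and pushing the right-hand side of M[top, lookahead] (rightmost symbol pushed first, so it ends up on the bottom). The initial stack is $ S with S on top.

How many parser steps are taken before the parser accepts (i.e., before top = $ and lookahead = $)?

8

     Stack      Input                Action
  1  $ S        bool true then id $  expand S -> bool C
  2  $ C bool   bool true then id $  match bool
  3  $ C        true then id $       expand C -> true S
  4  $ S true   true then id $       match true
  5  $ S        then id $            expand S -> F id
  6  $ id F     then id $            expand F -> then
  7  $ id then  then id $            match then
  8  $ id       id $                 match id
Accept reached after 8 steps.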